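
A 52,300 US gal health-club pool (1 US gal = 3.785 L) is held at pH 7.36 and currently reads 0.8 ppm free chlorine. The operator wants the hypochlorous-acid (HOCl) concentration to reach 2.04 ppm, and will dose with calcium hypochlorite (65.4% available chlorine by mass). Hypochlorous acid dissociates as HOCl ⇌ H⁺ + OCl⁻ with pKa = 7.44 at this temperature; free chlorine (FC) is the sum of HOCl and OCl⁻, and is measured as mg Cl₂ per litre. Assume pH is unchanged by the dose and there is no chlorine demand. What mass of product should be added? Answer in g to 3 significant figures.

Volume: 52,300 US gal × 3.785 L/gal = 197,956 L.
[OCl⁻]/[HOCl] = 10^(pH − pKa) = 10^(7.36 − 7.44) = 0.8318; fraction as HOCl = 1/(1 + 0.8318) = 0.5459.
Free chlorine required for 2.04 ppm HOCl: 2.04 / 0.5459 = 3.737 ppm.
FC to add: 3.737 − 0.8 = 2.937 mg/L as Cl₂.
Cl₂ equivalent: 2.937 mg/L × 197,956 L = 581.4 g.
Product at 65.4% available Cl: 581.4 / 0.654 = 888.9 g.

889 g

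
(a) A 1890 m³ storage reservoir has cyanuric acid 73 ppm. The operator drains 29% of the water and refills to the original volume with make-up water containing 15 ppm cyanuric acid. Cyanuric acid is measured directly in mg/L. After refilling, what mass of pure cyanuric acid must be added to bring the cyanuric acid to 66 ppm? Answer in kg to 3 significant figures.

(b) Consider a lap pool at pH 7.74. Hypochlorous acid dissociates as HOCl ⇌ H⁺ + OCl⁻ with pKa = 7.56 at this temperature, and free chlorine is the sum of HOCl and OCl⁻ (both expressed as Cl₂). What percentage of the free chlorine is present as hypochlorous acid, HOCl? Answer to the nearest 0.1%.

(a) 18.6 kg; (b) 39.8%

(a) Volume: 1890 m³ = 1,890,000 L.
(a) After draining 29% and refilling: 73 × 0.71 + 15 × 0.29 = 56.18 ppm.
(a) Deficit to target: 66 − 56.18 = 9.82 mg/L.
(a) Mass: 9.82 mg/L × 1,890,000 L = 18,560 g cyanuric acid.

(b) [OCl⁻]/[HOCl] = 10^(pH − pKa) = 10^(7.74 − 7.56) = 10^0.18 = 1.514.
(b) Fraction as HOCl = 1 / (1 + 1.514) = 0.3978.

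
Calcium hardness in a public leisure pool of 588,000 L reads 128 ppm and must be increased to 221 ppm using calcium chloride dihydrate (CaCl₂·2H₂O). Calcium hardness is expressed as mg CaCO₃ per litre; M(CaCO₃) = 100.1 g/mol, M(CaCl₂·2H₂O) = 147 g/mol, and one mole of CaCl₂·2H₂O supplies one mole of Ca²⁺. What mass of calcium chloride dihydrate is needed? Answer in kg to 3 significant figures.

Hardness to add: (221 − 128) = 93 mg/L as CaCO₃ × 588,000 L = 54,680 g as CaCO₃.
Moles of Ca²⁺ (1 mol Ca²⁺ ≡ 1 mol CaCO₃): 54,680 / 100.1 g/mol = 546.3 mol.
Mass of CaCl₂·2H₂O: 546.3 × 147 = 80,310 g.

80.3 kg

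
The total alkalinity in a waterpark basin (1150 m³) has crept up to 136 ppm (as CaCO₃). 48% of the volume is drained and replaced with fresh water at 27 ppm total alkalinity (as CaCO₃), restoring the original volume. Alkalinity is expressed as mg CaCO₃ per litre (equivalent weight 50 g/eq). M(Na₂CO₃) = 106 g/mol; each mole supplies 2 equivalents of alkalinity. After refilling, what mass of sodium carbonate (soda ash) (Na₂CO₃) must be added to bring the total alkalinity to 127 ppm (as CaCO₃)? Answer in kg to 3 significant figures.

Volume: 1150 m³ = 1,150,000 L.
After draining 48% and refilling: 136 × 0.52 + 27 × 0.48 = 83.68 ppm.
Deficit to target: 127 − 83.68 = 43.32 mg/L.
As CaCO₃: 43.32 mg/L × 1,150,000 L = 49,820 g; ÷ 50 g/eq ÷ 2 = 498.2 mol Na₂CO₃.
Mass: 498.2 × 106 = 52,810 g.

52.8 kg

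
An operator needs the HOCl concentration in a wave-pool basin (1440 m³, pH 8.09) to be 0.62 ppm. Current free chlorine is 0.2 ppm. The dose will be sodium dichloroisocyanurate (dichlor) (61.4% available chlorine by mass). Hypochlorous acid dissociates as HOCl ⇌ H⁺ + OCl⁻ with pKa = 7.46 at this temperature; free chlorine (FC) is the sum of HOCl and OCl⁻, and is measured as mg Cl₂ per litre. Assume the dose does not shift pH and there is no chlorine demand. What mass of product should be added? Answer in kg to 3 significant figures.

Volume: 1440 m³ = 1,440,000 L.
[OCl⁻]/[HOCl] = 10^(pH − pKa) = 10^(8.09 − 7.46) = 4.266; fraction as HOCl = 1/(1 + 4.266) = 0.1899.
Free chlorine required for 0.62 ppm HOCl: 0.62 / 0.1899 = 3.265 ppm.
FC to add: 3.265 − 0.2 = 3.065 mg/L as Cl₂.
Cl₂ equivalent: 3.065 mg/L × 1,440,000 L = 4413 g.
Product at 61.4% available Cl: 4413 / 0.614 = 7188 g.

7.19 kg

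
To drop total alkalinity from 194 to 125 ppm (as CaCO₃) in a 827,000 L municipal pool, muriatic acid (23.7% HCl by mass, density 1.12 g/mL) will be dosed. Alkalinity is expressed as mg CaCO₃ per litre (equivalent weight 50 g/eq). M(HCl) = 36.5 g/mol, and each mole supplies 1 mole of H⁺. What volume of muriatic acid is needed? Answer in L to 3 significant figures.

Alkalinity to neutralize: (194 − 125) = 69 mg/L as CaCO₃ × 827,000 L = 57,060 g as CaCO₃.
Equivalents of H⁺ required: 57,060 ÷ 50 g/eq = 1141 eq = 1141 mol HCl.
Mass of HCl: 1141 × 36.5 = 41,660 g.
Mass of 23.7% solution: 41,660 / 0.237 = 175,800 g.
Volume: 175,800 g ÷ 1.12 g/mL = 156,900 mL.

157 L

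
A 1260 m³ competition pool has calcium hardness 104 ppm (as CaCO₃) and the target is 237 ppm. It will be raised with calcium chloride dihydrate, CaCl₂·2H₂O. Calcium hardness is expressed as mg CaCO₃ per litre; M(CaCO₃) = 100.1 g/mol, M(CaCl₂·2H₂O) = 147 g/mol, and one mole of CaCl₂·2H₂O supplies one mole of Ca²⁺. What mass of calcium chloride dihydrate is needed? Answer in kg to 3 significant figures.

246 kg

Volume: 1260 m³ = 1,260,000 L.
Hardness to add: (237 − 104) = 133 mg/L as CaCO₃ × 1,260,000 L = 167,600 g as CaCO₃.
Moles of Ca²⁺ (1 mol Ca²⁺ ≡ 1 mol CaCO₃): 167,600 / 100.1 g/mol = 1674 mol.
Mass of CaCl₂·2H₂O: 1674 × 147 = 246,100 g.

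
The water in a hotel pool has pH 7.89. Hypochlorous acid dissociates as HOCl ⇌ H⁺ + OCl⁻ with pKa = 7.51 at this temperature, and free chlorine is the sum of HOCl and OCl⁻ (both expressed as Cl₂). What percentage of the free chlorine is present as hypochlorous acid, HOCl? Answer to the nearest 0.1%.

29.4%

[OCl⁻]/[HOCl] = 10^(pH − pKa) = 10^(7.89 − 7.51) = 10^0.38 = 2.399.
Fraction as HOCl = 1 / (1 + 2.399) = 0.2942.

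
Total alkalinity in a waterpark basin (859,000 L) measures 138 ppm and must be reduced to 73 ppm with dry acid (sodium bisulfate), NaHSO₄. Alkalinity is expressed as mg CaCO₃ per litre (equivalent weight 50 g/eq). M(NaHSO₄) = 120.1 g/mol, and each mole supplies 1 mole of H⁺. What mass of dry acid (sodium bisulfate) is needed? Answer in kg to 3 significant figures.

Alkalinity to neutralize: (138 − 73) = 65 mg/L as CaCO₃ × 859,000 L = 55,840 g as CaCO₃.
Equivalents of H⁺ required: 55,840 ÷ 50 g/eq = 1117 eq = 1117 mol NaHSO₄.
Mass of NaHSO₄: 1117 × 120.1 = 134,100 g.

134 kg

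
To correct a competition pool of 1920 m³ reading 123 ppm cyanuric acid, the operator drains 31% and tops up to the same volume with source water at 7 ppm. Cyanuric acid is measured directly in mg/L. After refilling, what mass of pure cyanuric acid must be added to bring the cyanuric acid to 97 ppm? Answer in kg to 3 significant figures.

Volume: 1920 m³ = 1,920,000 L.
After draining 31% and refilling: 123 × 0.69 + 7 × 0.31 = 87.04 ppm.
Deficit to target: 97 − 87.04 = 9.96 mg/L.
Mass: 9.96 mg/L × 1,920,000 L = 19,120 g cyanuric acid.

19.1 kg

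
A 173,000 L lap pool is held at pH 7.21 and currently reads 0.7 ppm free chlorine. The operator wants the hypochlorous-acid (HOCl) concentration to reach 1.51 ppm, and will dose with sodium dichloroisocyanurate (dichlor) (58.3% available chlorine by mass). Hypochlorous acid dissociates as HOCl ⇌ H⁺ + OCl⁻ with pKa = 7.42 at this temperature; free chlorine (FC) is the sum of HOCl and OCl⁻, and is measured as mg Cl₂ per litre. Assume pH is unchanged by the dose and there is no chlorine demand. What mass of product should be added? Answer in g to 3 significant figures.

517 g

[OCl⁻]/[HOCl] = 10^(pH − pKa) = 10^(7.21 − 7.42) = 0.6166; fraction as HOCl = 1/(1 + 0.6166) = 0.6186.
Free chlorine required for 1.51 ppm HOCl: 1.51 / 0.6186 = 2.441 ppm.
FC to add: 2.441 − 0.7 = 1.741 mg/L as Cl₂.
Cl₂ equivalent: 1.741 mg/L × 173,000 L = 301.2 g.
Product at 58.3% available Cl: 301.2 / 0.583 = 516.6 g.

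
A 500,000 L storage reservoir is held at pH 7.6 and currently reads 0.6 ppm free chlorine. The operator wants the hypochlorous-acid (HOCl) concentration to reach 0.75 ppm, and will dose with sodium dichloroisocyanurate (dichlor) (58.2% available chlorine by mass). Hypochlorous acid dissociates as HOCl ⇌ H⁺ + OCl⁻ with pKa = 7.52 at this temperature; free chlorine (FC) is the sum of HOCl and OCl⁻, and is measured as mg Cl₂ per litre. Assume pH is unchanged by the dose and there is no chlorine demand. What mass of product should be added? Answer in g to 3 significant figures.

904 g

[OCl⁻]/[HOCl] = 10^(pH − pKa) = 10^(7.6 − 7.52) = 1.202; fraction as HOCl = 1/(1 + 1.202) = 0.4541.
Free chlorine required for 0.75 ppm HOCl: 0.75 / 0.4541 = 1.652 ppm.
FC to add: 1.652 − 0.6 = 1.052 mg/L as Cl₂.
Cl₂ equivalent: 1.052 mg/L × 500,000 L = 525.8 g.
Product at 58.2% available Cl: 525.8 / 0.582 = 903.5 g.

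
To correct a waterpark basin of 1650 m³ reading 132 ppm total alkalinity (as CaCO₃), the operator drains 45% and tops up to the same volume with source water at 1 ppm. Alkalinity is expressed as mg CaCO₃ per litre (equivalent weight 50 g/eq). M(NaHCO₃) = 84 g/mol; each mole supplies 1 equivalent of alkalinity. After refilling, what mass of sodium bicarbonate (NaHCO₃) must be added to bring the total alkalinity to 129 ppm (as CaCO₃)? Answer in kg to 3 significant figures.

Volume: 1650 m³ = 1,650,000 L.
After draining 45% and refilling: 132 × 0.55 + 1 × 0.45 = 73.05 ppm.
Deficit to target: 129 − 73.05 = 55.95 mg/L.
As CaCO₃: 55.95 mg/L × 1,650,000 L = 92,320 g; ÷ 50 g/eq ÷ 1 = 1846 mol NaHCO₃.
Mass: 1846 × 84 = 155,100 g.

155 kg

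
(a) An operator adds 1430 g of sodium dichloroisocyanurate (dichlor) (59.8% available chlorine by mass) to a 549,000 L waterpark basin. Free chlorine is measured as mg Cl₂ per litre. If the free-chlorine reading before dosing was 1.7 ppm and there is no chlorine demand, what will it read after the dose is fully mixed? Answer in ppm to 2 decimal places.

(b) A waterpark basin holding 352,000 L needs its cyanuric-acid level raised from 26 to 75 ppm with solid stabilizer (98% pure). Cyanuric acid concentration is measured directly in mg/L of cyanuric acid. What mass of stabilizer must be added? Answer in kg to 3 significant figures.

(a) Available chlorine delivered: 1430 g × 0.598 = 855.1 g as Cl₂.
(a) Concentration rise: 855.1 g / 549,000 L = 1.558 mg/L = 1.56 ppm.
(a) Final FC: 1.7 + 1.56 = 3.26 ppm.

(b) CYA to add: (75 − 26) = 49 mg/L × 352,000 L = 17,250 g cyanuric acid.
(b) At 98% purity: 17,250 / 0.98 = 17,600 g product.

(a) 3.26 ppm; (b) 17.6 kg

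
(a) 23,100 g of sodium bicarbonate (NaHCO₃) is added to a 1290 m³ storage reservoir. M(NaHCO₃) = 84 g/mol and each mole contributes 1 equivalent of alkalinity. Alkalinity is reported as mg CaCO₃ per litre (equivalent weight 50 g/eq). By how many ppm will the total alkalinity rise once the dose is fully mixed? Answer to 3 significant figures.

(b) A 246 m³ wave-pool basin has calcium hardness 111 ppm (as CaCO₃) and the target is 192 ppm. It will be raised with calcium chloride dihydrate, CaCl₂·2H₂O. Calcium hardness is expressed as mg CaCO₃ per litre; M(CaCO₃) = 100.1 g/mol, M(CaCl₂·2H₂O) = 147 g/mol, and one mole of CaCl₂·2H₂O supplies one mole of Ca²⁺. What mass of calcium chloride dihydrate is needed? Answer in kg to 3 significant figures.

(a) 10.7 ppm; (b) 29.3 kg

(a) Volume: 1290 m³ = 1,290,000 L.
(a) Moles of NaHCO₃: 23,100 g ÷ 84 g/mol = 275 mol → 275 eq of alkalinity.
(a) As CaCO₃: 275 eq × 50 g/eq = 13,750 g.
(a) Rise: 13,750 g / 1,290,000 L × 1000 = 10.66 mg/L.

(b) Volume: 246 m³ = 246,000 L.
(b) Hardness to add: (192 − 111) = 81 mg/L as CaCO₃ × 246,000 L = 19,930 g as CaCO₃.
(b) Moles of Ca²⁺ (1 mol Ca²⁺ ≡ 1 mol CaCO₃): 19,930 / 100.1 g/mol = 199.1 mol.
(b) Mass of CaCl₂·2H₂O: 199.1 × 147 = 29,260 g.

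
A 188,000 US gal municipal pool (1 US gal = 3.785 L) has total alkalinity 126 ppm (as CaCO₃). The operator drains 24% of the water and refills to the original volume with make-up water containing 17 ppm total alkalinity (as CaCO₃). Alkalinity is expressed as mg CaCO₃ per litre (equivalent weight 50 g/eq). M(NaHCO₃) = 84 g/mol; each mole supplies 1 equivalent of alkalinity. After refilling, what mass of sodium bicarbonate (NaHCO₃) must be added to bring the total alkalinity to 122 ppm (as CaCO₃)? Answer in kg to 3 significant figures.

26.5 kg

Volume: 188,000 US gal × 3.785 L/gal = 711,580 L.
After draining 24% and refilling: 126 × 0.76 + 17 × 0.24 = 99.84 ppm.
Deficit to target: 122 − 99.84 = 22.16 mg/L.
As CaCO₃: 22.16 mg/L × 711,580 L = 15,770 g; ÷ 50 g/eq ÷ 1 = 315.4 mol NaHCO₃.
Mass: 315.4 × 84 = 26,490 g.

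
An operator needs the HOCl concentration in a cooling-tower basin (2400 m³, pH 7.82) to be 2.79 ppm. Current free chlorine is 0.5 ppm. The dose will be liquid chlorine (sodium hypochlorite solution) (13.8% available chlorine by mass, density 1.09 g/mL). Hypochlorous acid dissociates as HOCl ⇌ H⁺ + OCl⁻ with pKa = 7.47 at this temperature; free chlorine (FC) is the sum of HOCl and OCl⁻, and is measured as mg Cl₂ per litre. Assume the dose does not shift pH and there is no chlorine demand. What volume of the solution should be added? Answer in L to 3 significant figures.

Volume: 2400 m³ = 2,400,000 L.
[OCl⁻]/[HOCl] = 10^(pH − pKa) = 10^(7.82 − 7.47) = 2.239; fraction as HOCl = 1/(1 + 2.239) = 0.3088.
Free chlorine required for 2.79 ppm HOCl: 2.79 / 0.3088 = 9.036 ppm.
FC to add: 9.036 − 0.5 = 8.536 mg/L as Cl₂.
Cl₂ equivalent: 8.536 mg/L × 2,400,000 L = 20,490 g.
Product at 13.8% available Cl: 20,490 / 0.138 = 148,500 g.
Volume: 148,500 g ÷ 1.09 g/mL = 136,200 mL.

136 L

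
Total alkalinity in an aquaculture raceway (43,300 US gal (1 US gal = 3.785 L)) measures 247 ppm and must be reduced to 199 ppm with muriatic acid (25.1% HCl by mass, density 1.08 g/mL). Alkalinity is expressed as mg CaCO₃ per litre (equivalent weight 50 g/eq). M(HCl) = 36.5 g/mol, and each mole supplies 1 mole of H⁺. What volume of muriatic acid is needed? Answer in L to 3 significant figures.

Volume: 43,300 US gal × 3.785 L/gal = 163,890 L.
Alkalinity to neutralize: (247 − 199) = 48 mg/L as CaCO₃ × 163,890 L = 7867 g as CaCO₃.
Equivalents of H⁺ required: 7867 ÷ 50 g/eq = 157.3 eq = 157.3 mol HCl.
Mass of HCl: 157.3 × 36.5 = 5743 g.
Mass of 25.1% solution: 5743 / 0.251 = 22,880 g.
Volume: 22,880 g ÷ 1.08 g/mL = 21,180 mL.

21.2 L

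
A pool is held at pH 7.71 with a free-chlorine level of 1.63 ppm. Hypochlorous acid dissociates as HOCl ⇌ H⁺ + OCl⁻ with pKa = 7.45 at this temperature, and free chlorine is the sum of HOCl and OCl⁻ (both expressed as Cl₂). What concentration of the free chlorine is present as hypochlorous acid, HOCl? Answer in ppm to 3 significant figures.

0.578 ppm

[OCl⁻]/[HOCl] = 10^(pH − pKa) = 10^(7.71 − 7.45) = 10^0.26 = 1.82.
Fraction as HOCl = 1 / (1 + 1.82) = 0.3546.
HOCl = 0.3546 × 1.63 ppm = 0.5781 ppm.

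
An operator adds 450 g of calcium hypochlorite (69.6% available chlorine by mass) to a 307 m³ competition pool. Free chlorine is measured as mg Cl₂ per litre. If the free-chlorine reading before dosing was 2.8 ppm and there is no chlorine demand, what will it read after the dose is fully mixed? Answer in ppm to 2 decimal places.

3.82 ppm

Volume: 307 m³ = 307,000 L.
Available chlorine delivered: 450 g × 0.696 = 313.2 g as Cl₂.
Concentration rise: 313.2 g / 307,000 L = 1.02 mg/L = 1.02 ppm.
Final FC: 2.8 + 1.02 = 3.82 ppm.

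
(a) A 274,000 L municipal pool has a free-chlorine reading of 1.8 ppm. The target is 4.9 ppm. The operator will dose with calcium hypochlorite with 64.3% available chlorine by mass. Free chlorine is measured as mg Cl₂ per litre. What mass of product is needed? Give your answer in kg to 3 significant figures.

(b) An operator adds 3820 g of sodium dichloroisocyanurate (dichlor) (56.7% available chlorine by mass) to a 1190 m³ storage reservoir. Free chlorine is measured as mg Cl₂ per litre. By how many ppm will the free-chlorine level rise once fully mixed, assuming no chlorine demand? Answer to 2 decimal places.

(a) Chlorine deficit: 4.9 − 1.8 = 3.1 ppm = 3.1 mg/L as Cl₂.
(a) Cl₂ equivalent needed: 3.1 mg/L × 274,000 L = 849,400 mg = 849.4 g.
(a) Product at 64.3% available chlorine: 849.4 / 0.643 = 1321 g.

(b) Volume: 1190 m³ = 1,190,000 L.
(b) Available chlorine delivered: 3820 g × 0.567 = 2166 g as Cl₂.
(b) Concentration rise: 2166 g / 1,190,000 L = 1.82 mg/L = 1.82 ppm.

(a) 1.32 kg; (b) 1.82 ppm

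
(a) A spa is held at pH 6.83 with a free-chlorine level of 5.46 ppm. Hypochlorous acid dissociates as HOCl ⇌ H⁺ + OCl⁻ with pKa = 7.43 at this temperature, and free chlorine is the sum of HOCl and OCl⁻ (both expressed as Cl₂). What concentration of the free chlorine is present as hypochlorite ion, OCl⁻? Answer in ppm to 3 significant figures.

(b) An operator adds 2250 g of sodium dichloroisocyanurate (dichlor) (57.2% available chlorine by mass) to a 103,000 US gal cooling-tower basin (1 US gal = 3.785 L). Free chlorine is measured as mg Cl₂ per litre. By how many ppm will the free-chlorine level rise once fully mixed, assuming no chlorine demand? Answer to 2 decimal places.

(a) 1.10 ppm; (b) 3.30 ppm

(a) [OCl⁻]/[HOCl] = 10^(pH − pKa) = 10^(6.83 − 7.43) = 10^-0.60 = 0.2512.
(a) Fraction as HOCl = 1 / (1 + 0.2512) = 0.7992.
(a) OCl⁻ = (1 − 0.7992) × 5.46 ppm = 1.096 ppm.

(b) Volume: 103,000 US gal × 3.785 L/gal = 389,855 L.
(b) Available chlorine delivered: 2250 g × 0.572 = 1287 g as Cl₂.
(b) Concentration rise: 1287 g / 389,855 L = 3.301 mg/L = 3.30 ppm.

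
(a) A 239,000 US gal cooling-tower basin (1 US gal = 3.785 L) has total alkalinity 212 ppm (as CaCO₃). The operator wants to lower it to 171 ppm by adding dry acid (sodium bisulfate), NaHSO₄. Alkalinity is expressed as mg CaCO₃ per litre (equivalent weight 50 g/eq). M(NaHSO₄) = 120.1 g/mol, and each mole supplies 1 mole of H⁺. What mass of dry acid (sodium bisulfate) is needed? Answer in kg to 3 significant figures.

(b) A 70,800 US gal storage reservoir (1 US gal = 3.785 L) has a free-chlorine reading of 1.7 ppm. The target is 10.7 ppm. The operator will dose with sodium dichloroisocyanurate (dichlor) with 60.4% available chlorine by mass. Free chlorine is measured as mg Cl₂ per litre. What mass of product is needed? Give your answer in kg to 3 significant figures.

(a) 89.1 kg; (b) 3.99 kg

(a) Volume: 239,000 US gal × 3.785 L/gal = 904,615 L.
(a) Alkalinity to neutralize: (212 − 171) = 41 mg/L as CaCO₃ × 904,615 L = 37,090 g as CaCO₃.
(a) Equivalents of H⁺ required: 37,090 ÷ 50 g/eq = 741.8 eq = 741.8 mol NaHSO₄.
(a) Mass of NaHSO₄: 741.8 × 120.1 = 89,090 g.

(b) Volume: 70,800 US gal × 3.785 L/gal = 267,978 L.
(b) Chlorine deficit: 10.7 − 1.7 = 9 ppm = 9 mg/L as Cl₂.
(b) Cl₂ equivalent needed: 9 mg/L × 267,978 L = 2,412,000 mg = 2412 g.
(b) Product at 60.4% available chlorine: 2412 / 0.604 = 3993 g.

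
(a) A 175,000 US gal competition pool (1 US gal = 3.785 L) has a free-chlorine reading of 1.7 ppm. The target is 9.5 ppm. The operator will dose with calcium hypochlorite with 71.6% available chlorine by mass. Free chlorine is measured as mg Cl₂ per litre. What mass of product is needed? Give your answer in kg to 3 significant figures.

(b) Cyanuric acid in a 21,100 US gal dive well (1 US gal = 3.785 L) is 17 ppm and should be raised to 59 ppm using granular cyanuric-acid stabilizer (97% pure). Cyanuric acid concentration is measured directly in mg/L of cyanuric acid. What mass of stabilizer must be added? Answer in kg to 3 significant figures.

(a) 7.22 kg; (b) 3.46 kg

(a) Volume: 175,000 US gal × 3.785 L/gal = 662,375 L.
(a) Chlorine deficit: 9.5 − 1.7 = 7.8 ppm = 7.8 mg/L as Cl₂.
(a) Cl₂ equivalent needed: 7.8 mg/L × 662,375 L = 5,167,000 mg = 5167 g.
(a) Product at 71.6% available chlorine: 5167 / 0.716 = 7216 g.

(b) Volume: 21,100 US gal × 3.785 L/gal = 79,864 L.
(b) CYA to add: (59 − 17) = 42 mg/L × 79,864 L = 3354 g cyanuric acid.
(b) At 97% purity: 3354 / 0.97 = 3458 g product.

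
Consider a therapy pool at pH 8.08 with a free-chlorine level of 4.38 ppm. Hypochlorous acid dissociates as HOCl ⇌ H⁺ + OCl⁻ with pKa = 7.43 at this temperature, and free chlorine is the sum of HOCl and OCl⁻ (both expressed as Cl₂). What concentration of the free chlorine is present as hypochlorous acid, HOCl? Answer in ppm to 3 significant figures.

[OCl⁻]/[HOCl] = 10^(pH − pKa) = 10^(8.08 − 7.43) = 10^0.65 = 4.467.
Fraction as HOCl = 1 / (1 + 4.467) = 0.1829.
HOCl = 0.1829 × 4.38 ppm = 0.8012 ppm.

0.801 ppm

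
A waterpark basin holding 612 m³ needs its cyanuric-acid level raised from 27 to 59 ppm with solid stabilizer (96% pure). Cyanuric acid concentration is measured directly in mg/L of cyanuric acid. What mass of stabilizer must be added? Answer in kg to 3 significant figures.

20.4 kg

Volume: 612 m³ = 612,000 L.
CYA to add: (59 − 27) = 32 mg/L × 612,000 L = 19,580 g cyanuric acid.
At 96% purity: 19,580 / 0.96 = 20,400 g product.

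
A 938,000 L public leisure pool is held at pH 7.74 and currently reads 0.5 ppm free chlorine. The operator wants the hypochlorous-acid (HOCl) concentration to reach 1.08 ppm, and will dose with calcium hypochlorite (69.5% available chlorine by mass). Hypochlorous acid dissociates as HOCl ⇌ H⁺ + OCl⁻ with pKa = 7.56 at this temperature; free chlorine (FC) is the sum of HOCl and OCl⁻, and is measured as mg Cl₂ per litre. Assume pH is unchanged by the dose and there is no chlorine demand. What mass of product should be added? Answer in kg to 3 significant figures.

2.99 kg

[OCl⁻]/[HOCl] = 10^(pH − pKa) = 10^(7.74 − 7.56) = 1.514; fraction as HOCl = 1/(1 + 1.514) = 0.3978.
Free chlorine required for 1.08 ppm HOCl: 1.08 / 0.3978 = 2.715 ppm.
FC to add: 2.715 − 0.5 = 2.215 mg/L as Cl₂.
Cl₂ equivalent: 2.215 mg/L × 938,000 L = 2077 g.
Product at 69.5% available Cl: 2077 / 0.695 = 2989 g.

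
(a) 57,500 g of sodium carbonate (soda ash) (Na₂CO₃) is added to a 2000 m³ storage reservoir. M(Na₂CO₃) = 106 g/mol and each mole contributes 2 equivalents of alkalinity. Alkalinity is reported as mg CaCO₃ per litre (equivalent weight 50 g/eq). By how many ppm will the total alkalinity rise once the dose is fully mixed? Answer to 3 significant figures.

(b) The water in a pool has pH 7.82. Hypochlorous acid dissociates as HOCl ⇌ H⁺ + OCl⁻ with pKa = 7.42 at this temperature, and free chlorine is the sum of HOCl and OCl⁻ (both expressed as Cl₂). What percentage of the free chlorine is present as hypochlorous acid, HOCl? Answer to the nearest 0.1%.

(a) 27.1 ppm; (b) 28.5%

(a) Volume: 2000 m³ = 2,000,000 L.
(a) Moles of Na₂CO₃: 57,500 g ÷ 106 g/mol = 542.5 mol → 1085 eq of alkalinity.
(a) As CaCO₃: 1085 eq × 50 g/eq = 54,250 g.
(a) Rise: 54,250 g / 2,000,000 L × 1000 = 27.12 mg/L.

(b) [OCl⁻]/[HOCl] = 10^(pH − pKa) = 10^(7.82 − 7.42) = 10^0.40 = 2.512.
(b) Fraction as HOCl = 1 / (1 + 2.512) = 0.2847.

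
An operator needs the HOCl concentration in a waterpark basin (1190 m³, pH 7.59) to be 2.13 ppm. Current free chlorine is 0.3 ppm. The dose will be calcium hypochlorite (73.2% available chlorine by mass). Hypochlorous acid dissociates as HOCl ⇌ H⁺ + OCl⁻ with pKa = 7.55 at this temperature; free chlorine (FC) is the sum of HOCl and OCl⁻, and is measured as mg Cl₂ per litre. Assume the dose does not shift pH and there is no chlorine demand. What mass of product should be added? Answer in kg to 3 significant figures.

6.77 kg

Volume: 1190 m³ = 1,190,000 L.
[OCl⁻]/[HOCl] = 10^(pH − pKa) = 10^(7.59 − 7.55) = 1.096; fraction as HOCl = 1/(1 + 1.096) = 0.477.
Free chlorine required for 2.13 ppm HOCl: 2.13 / 0.477 = 4.465 ppm.
FC to add: 4.465 − 0.3 = 4.165 mg/L as Cl₂.
Cl₂ equivalent: 4.165 mg/L × 1,190,000 L = 4957 g.
Product at 73.2% available Cl: 4957 / 0.732 = 6772 g.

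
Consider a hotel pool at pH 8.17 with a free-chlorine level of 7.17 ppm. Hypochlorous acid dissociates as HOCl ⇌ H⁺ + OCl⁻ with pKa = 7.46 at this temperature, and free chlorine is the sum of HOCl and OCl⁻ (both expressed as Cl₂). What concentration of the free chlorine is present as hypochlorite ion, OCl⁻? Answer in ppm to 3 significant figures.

6.00 ppm

[OCl⁻]/[HOCl] = 10^(pH − pKa) = 10^(8.17 − 7.46) = 10^0.71 = 5.129.
Fraction as HOCl = 1 / (1 + 5.129) = 0.1632.
OCl⁻ = (1 − 0.1632) × 7.17 ppm = 6 ppm.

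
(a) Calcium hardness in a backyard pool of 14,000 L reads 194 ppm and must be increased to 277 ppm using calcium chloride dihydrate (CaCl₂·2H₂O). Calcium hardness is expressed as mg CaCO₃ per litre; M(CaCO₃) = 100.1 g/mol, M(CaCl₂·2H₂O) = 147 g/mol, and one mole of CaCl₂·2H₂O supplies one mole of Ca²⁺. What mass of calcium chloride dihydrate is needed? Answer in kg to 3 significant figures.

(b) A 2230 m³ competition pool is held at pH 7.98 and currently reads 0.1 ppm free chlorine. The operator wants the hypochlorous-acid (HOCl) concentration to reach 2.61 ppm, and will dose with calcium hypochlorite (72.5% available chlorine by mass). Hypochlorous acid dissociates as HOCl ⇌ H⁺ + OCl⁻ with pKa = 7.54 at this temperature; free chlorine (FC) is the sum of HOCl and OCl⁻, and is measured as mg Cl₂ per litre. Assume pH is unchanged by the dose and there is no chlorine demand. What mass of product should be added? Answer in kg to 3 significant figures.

(a) Hardness to add: (277 − 194) = 83 mg/L as CaCO₃ × 14,000 L = 1162 g as CaCO₃.
(a) Moles of Ca²⁺ (1 mol Ca²⁺ ≡ 1 mol CaCO₃): 1162 / 100.1 g/mol = 11.61 mol.
(a) Mass of CaCl₂·2H₂O: 11.61 × 147 = 1706 g.

(b) Volume: 2230 m³ = 2,230,000 L.
(b) [OCl⁻]/[HOCl] = 10^(pH − pKa) = 10^(7.98 − 7.54) = 2.754; fraction as HOCl = 1/(1 + 2.754) = 0.2664.
(b) Free chlorine required for 2.61 ppm HOCl: 2.61 / 0.2664 = 9.799 ppm.
(b) FC to add: 9.799 − 0.1 = 9.699 mg/L as Cl₂.
(b) Cl₂ equivalent: 9.699 mg/L × 2,230,000 L = 21,630 g.
(b) Product at 72.5% available Cl: 21,630 / 0.725 = 29,830 g.

(a) 1.71 kg; (b) 29.8 kg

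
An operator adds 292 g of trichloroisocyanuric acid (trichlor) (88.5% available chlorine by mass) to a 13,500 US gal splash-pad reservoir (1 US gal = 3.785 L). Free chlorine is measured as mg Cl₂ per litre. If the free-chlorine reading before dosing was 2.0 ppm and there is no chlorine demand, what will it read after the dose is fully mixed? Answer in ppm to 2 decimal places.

Volume: 13,500 US gal × 3.785 L/gal = 51,098 L.
Available chlorine delivered: 292 g × 0.885 = 258.4 g as Cl₂.
Concentration rise: 258.4 g / 51,098 L = 5.057 mg/L = 5.06 ppm.
Final FC: 2.0 + 5.06 = 7.06 ppm.

7.06 ppm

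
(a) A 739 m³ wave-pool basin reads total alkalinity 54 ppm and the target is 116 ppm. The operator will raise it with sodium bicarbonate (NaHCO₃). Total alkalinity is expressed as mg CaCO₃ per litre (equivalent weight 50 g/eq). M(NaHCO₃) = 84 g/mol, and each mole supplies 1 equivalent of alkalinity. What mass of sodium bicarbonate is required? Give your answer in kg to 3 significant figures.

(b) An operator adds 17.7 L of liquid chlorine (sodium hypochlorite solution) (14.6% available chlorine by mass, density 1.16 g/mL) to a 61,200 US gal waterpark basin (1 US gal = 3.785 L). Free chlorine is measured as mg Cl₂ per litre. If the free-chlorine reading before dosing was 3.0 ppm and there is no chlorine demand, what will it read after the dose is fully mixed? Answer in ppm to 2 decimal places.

(a) 77.0 kg; (b) 15.94 ppm

(a) Volume: 739 m³ = 739,000 L.
(a) Alkalinity to add: (116 − 54) = 62 mg/L as CaCO₃ × 739,000 L = 45,820 g as CaCO₃.
(a) Equivalents: 45,820 g ÷ 50 g/eq = 916.4 eq.
(a) NaHCO₃ supplies 1 eq per mole → 916.4 mol.
(a) Mass: 916.4 mol × 84 g/mol = 76,970 g.

(b) Volume: 61,200 US gal × 3.785 L/gal = 231,642 L.
(b) Mass of solution: 17.7 L × 1000 mL/L × 1.16 g/mL = 20,530 g.
(b) Available chlorine delivered: 20,530 g × 0.146 = 2998 g as Cl₂.
(b) Concentration rise: 2998 g / 231,642 L = 12.94 mg/L = 12.94 ppm.
(b) Final FC: 3.0 + 12.94 = 15.94 ppm.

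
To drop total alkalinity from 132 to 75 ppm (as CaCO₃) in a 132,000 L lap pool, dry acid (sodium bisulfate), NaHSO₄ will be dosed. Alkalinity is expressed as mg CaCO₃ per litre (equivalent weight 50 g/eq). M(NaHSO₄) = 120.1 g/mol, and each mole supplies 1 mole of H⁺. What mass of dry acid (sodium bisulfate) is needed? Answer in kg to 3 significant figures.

18.1 kg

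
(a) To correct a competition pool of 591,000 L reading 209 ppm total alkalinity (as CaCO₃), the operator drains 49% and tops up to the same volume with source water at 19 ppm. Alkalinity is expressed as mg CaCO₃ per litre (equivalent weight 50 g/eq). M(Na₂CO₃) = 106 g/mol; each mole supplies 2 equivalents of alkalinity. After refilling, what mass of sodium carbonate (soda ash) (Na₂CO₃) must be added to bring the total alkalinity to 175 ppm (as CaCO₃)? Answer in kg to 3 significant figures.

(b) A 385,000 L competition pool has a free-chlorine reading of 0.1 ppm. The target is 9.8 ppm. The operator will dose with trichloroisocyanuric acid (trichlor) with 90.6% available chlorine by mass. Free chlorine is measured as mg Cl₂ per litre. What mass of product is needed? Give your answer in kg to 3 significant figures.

(a) 37.0 kg; (b) 4.12 kg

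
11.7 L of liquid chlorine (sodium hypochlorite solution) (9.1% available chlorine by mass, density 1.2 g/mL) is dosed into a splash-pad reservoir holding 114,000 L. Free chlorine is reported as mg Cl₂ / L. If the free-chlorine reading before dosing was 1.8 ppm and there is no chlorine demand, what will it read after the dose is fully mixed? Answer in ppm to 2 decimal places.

Mass of solution: 11.7 L × 1000 mL/L × 1.2 g/mL = 14,040 g.
Available chlorine delivered: 14,040 g × 0.091 = 1278 g as Cl₂.
Concentration rise: 1278 g / 114,000 L = 11.21 mg/L = 11.21 ppm.
Final FC: 1.8 + 11.21 = 13.01 ppm.

13.01 ppm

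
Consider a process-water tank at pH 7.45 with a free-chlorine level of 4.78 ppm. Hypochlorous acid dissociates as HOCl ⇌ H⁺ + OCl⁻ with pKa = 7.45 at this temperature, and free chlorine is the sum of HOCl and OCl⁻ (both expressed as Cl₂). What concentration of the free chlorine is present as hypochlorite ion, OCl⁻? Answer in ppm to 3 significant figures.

2.39 ppm

[OCl⁻]/[HOCl] = 10^(pH − pKa) = 10^(7.45 − 7.45) = 10^0.00 = 1.
Fraction as HOCl = 1 / (1 + 1) = 0.5.
OCl⁻ = (1 − 0.5) × 4.78 ppm = 2.39 ppm.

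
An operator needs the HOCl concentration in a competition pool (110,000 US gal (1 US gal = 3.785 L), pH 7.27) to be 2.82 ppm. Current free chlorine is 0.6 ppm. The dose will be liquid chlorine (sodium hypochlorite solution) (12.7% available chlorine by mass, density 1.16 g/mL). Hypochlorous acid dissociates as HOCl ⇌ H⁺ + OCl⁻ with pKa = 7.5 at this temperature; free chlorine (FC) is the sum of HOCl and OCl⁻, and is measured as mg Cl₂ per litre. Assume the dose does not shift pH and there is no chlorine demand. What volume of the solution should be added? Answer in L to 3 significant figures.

11.0 L

Volume: 110,000 US gal × 3.785 L/gal = 416,350 L.
[OCl⁻]/[HOCl] = 10^(pH − pKa) = 10^(7.27 − 7.5) = 0.5888; fraction as HOCl = 1/(1 + 0.5888) = 0.6294.
Free chlorine required for 2.82 ppm HOCl: 2.82 / 0.6294 = 4.481 ppm.
FC to add: 4.481 − 0.6 = 3.881 mg/L as Cl₂.
Cl₂ equivalent: 3.881 mg/L × 416,350 L = 1616 g.
Product at 12.7% available Cl: 1616 / 0.127 = 12,720 g.
Volume: 12,720 g ÷ 1.16 g/mL = 10,970 mL.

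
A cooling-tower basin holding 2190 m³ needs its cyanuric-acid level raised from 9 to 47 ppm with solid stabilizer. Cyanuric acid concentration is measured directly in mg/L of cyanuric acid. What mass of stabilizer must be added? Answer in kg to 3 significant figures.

83.2 kg

Volume: 2190 m³ = 2,190,000 L.
CYA to add: (47 − 9) = 38 mg/L × 2,190,000 L = 83,220 g cyanuric acid.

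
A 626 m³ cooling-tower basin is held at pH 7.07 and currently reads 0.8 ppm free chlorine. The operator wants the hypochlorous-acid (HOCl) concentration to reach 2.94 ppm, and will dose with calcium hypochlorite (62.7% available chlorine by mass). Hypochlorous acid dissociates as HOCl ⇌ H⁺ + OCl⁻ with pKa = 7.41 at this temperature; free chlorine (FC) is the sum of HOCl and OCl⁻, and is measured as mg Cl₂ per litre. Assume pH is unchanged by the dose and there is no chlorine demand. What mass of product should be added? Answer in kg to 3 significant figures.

Volume: 626 m³ = 626,000 L.
[OCl⁻]/[HOCl] = 10^(pH − pKa) = 10^(7.07 − 7.41) = 0.4571; fraction as HOCl = 1/(1 + 0.4571) = 0.6863.
Free chlorine required for 2.94 ppm HOCl: 2.94 / 0.6863 = 4.284 ppm.
FC to add: 4.284 − 0.8 = 3.484 mg/L as Cl₂.
Cl₂ equivalent: 3.484 mg/L × 626,000 L = 2181 g.
Product at 62.7% available Cl: 2181 / 0.627 = 3478 g.

3.48 kg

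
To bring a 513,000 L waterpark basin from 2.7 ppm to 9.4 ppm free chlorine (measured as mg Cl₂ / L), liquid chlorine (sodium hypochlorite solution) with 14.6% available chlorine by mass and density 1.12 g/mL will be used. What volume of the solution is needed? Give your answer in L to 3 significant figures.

21.0 L

Chlorine deficit: 9.4 − 2.7 = 6.7 ppm = 6.7 mg/L as Cl₂.
Cl₂ equivalent needed: 6.7 mg/L × 513,000 L = 3,437,000 mg = 3437 g.
Product at 14.6% available chlorine: 3437 / 0.146 = 23,540 g.
Volume at density 1.12 g/mL: 23,540 g ÷ 1.12 g/mL = 21,020 mL.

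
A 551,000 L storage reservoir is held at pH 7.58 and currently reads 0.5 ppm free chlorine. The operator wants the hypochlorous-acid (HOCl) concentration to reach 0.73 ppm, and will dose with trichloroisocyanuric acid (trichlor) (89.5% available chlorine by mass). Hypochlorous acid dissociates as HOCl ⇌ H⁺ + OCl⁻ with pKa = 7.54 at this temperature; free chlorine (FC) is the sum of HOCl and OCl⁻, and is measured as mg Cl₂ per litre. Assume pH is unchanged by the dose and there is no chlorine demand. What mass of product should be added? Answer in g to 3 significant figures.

634 g

[OCl⁻]/[HOCl] = 10^(pH − pKa) = 10^(7.58 − 7.54) = 1.096; fraction as HOCl = 1/(1 + 1.096) = 0.477.
Free chlorine required for 0.73 ppm HOCl: 0.73 / 0.477 = 1.53 ppm.
FC to add: 1.53 − 0.5 = 1.03 mg/L as Cl₂.
Cl₂ equivalent: 1.03 mg/L × 551,000 L = 567.8 g.
Product at 89.5% available Cl: 567.8 / 0.895 = 634.4 g.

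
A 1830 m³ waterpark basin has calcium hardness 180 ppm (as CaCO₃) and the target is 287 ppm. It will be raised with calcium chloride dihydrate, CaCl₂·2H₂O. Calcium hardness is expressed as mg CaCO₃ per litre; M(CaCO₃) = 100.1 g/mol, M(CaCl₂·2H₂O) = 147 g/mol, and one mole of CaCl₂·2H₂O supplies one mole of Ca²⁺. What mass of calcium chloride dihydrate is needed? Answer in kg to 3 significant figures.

Volume: 1830 m³ = 1,830,000 L.
Hardness to add: (287 − 180) = 107 mg/L as CaCO₃ × 1,830,000 L = 195,800 g as CaCO₃.
Moles of Ca²⁺ (1 mol Ca²⁺ ≡ 1 mol CaCO₃): 195,800 / 100.1 g/mol = 1956 mol.
Mass of CaCl₂·2H₂O: 1956 × 147 = 287,600 g.

288 kg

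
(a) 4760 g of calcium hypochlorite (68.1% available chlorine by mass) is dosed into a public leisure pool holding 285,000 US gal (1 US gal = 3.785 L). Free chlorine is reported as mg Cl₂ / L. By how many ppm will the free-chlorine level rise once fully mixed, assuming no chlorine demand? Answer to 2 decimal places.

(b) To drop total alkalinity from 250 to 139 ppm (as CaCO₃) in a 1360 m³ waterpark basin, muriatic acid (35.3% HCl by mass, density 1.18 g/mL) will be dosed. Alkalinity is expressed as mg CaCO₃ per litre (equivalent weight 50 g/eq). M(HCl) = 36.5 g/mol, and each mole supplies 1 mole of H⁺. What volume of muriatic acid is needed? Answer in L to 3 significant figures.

(a) 3.00 ppm; (b) 265 L

(a) Volume: 285,000 US gal × 3.785 L/gal = 1,078,725 L.
(a) Available chlorine delivered: 4760 g × 0.681 = 3242 g as Cl₂.
(a) Concentration rise: 3242 g / 1,078,725 L = 3.005 mg/L = 3.00 ppm.

(b) Volume: 1360 m³ = 1,360,000 L.
(b) Alkalinity to neutralize: (250 − 139) = 111 mg/L as CaCO₃ × 1,360,000 L = 151,000 g as CaCO₃.
(b) Equivalents of H⁺ required: 151,000 ÷ 50 g/eq = 3019 eq = 3019 mol HCl.
(b) Mass of HCl: 3019 × 36.5 = 110,200 g.
(b) Mass of 35.3% solution: 110,200 / 0.353 = 312,200 g.
(b) Volume: 312,200 g ÷ 1.18 g/mL = 264,600 mL.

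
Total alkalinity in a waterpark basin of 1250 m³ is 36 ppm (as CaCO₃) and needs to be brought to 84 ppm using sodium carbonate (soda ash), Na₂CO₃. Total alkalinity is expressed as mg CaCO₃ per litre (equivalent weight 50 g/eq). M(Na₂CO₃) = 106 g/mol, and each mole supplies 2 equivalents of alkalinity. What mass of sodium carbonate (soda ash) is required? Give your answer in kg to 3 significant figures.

Volume: 1250 m³ = 1,250,000 L.
Alkalinity to add: (84 − 36) = 48 mg/L as CaCO₃ × 1,250,000 L = 60,000 g as CaCO₃.
Equivalents: 60,000 g ÷ 50 g/eq = 1200 eq.
Each mole of Na₂CO₃ supplies 2 eq, so 1200 / 2 = 600 mol.
Mass: 600 mol × 106 g/mol = 63,600 g.

63.6 kg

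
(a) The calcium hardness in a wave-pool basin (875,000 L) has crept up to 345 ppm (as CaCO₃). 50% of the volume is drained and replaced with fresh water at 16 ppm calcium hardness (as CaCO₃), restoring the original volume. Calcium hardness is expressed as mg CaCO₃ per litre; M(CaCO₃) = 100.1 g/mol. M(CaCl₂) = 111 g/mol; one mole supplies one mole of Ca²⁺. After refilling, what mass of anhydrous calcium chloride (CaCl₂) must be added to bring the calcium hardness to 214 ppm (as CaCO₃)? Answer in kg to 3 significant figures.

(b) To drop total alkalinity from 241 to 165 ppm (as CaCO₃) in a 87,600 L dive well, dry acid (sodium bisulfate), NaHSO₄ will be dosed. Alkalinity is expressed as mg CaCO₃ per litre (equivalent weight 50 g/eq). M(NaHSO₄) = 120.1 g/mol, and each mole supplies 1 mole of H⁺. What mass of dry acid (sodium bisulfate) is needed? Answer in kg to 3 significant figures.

(a) After draining 50% and refilling: 345 × 0.50 + 16 × 0.50 = 180.5 ppm.
(a) Deficit to target: 214 − 180.5 = 33.5 mg/L.
(a) As CaCO₃: 33.5 mg/L × 875,000 L = 29,310 g; ÷ 100.1 = 292.8 mol Ca²⁺.
(a) Mass: 292.8 × 111 = 32,500 g.

(b) Alkalinity to neutralize: (241 − 165) = 76 mg/L as CaCO₃ × 87,600 L = 6658 g as CaCO₃.
(b) Equivalents of H⁺ required: 6658 ÷ 50 g/eq = 133.2 eq = 133.2 mol NaHSO₄.
(b) Mass of NaHSO₄: 133.2 × 120.1 = 15,990 g.

(a) 32.5 kg; (b) 16.0 kg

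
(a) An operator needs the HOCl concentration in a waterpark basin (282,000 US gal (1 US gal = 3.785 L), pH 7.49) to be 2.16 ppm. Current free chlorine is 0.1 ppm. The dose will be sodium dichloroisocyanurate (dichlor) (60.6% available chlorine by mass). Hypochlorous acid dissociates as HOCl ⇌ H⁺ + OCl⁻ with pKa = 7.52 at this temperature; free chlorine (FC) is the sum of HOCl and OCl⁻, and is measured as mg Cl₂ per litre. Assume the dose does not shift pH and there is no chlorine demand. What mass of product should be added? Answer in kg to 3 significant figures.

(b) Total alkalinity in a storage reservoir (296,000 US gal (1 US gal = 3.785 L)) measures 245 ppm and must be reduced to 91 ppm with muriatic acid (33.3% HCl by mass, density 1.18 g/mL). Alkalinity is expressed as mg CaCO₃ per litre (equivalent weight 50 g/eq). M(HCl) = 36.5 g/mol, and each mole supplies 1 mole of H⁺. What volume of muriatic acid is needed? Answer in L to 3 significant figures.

(a) Volume: 282,000 US gal × 3.785 L/gal = 1,067,370 L.
(a) [OCl⁻]/[HOCl] = 10^(pH − pKa) = 10^(7.49 − 7.52) = 0.9333; fraction as HOCl = 1/(1 + 0.9333) = 0.5173.
(a) Free chlorine required for 2.16 ppm HOCl: 2.16 / 0.5173 = 4.176 ppm.
(a) FC to add: 4.176 − 0.1 = 4.076 mg/L as Cl₂.
(a) Cl₂ equivalent: 4.076 mg/L × 1,067,370 L = 4350 g.
(a) Product at 60.6% available Cl: 4350 / 0.606 = 7179 g.

(b) Volume: 296,000 US gal × 3.785 L/gal = 1,120,360 L.
(b) Alkalinity to neutralize: (245 − 91) = 154 mg/L as CaCO₃ × 1,120,360 L = 172,500 g as CaCO₃.
(b) Equivalents of H⁺ required: 172,500 ÷ 50 g/eq = 3451 eq = 3451 mol HCl.
(b) Mass of HCl: 3451 × 36.5 = 126,000 g.
(b) Mass of 33.3% solution: 126,000 / 0.333 = 378,200 g.
(b) Volume: 378,200 g ÷ 1.18 g/mL = 320,500 mL.

(a) 7.18 kg; (b) 321 L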